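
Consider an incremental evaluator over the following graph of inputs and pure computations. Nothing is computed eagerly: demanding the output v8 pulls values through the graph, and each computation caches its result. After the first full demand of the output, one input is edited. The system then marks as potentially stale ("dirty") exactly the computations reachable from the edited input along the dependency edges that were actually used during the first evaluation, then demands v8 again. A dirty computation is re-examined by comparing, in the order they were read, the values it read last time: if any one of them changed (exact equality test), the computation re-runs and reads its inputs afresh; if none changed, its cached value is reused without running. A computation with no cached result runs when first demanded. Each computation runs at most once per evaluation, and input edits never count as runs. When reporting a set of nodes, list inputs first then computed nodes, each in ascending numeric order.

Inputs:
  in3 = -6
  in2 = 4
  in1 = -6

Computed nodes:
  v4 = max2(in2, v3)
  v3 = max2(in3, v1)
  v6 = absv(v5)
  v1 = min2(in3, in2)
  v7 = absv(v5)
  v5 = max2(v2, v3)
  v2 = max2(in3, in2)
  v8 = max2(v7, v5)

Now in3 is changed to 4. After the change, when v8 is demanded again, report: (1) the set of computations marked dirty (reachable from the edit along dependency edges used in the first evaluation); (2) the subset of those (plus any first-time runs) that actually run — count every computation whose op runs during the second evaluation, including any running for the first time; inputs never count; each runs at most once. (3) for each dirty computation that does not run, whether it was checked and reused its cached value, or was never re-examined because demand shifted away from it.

Dirty set: v1, v2, v3, v5, v7, v8.
Run set: v1, v2, v3, v5 (4 run).
Re-examined without running (cache reused): v7, v8.
The important point: at v7 every value read last time is unchanged, so the dirty flag clears without a run.

Initial pass — values computed on the first demand:
  v1 = min2(-6, 4) = -6
  v2 = max2(-6, 4) = 4
  v3 = max2(-6, -6) = -6
  v5 = max2(4, -6) = 4
  v7 = absv(4) = 4
  v8 = max2(4, 4) = 4

Second demand — change propagation:
  v1: re-runs because in3 -6->4; new result 4.
  v2: re-runs because in3 -6->4; new result 4 (unchanged).
  v3: re-runs because in3 -6->4; v1 -6->4; new result 4.
  v5: re-runs because v3 -6->4; new result 4 (unchanged).
  v7: re-examined; everything it read last time is the same (v5 unchanged) — cache 4 kept, no run.
  v8: re-examined; everything it read last time is the same (v7 unchanged, v5 unchanged) — cache 4 kept, no run.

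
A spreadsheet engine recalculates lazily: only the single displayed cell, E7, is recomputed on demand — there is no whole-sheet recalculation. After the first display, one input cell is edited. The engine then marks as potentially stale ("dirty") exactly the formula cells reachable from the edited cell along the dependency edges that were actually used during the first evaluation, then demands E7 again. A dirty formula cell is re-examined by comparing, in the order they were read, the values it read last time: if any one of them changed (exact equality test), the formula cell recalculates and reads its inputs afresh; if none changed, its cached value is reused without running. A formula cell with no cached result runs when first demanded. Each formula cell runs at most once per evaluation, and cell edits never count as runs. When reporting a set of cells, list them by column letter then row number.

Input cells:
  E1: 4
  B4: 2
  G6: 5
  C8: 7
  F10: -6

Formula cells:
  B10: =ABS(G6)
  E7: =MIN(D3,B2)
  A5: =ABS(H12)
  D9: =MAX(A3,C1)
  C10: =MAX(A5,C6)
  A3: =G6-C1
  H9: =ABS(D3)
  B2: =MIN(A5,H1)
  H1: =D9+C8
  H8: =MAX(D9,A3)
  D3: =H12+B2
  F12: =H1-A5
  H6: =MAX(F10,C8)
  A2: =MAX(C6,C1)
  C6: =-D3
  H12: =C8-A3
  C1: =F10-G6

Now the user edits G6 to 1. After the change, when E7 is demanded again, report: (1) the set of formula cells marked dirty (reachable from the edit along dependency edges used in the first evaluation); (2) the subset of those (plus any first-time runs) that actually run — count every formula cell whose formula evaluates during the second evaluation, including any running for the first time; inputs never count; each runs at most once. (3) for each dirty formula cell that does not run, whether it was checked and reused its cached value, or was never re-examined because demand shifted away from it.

First evaluation (everything demanded from the output):
  C1 = -6 - 5 = -11
  A3 = 5 - -11 = 16
  D9 = MAX(16, -11) = 16
  H1 = 16 + 7 = 23
  H12 = 7 - 16 = -9
  A5 = ABS(-9) = 9
  B2 = MIN(9, 23) = 9
  D3 = -9 + 9 = 0
  E7 = MIN(0, 9) = 0

Propagation after the edit:
  C1: runs — G6 5->1; result -7.
  A3: runs — G6 5->1; C1 -11->-7; result 8.
  D9: runs — A3 16->8; C1 -11->-7; result 8.
  H1: runs — D9 16->8; result 15.
  H12: runs — A3 16->8; result -1.
  A5: runs — H12 -9->-1; result 1.
  B2: runs — A5 9->1; H1 23->15; result 1.
  D3: runs — H12 -9->-1; B2 9->1; result 0 (same value as before).
  E7: runs — B2 9->1; result 0 (same value as before).

Marked dirty: A3, A5, B2, C1, D3, D9, E7, H1, H12.
Formula cells that run: A3, A5, B2, C1, D3, D9, E7, H1, H12 — 9 in total.
Every dirty formula cell ran.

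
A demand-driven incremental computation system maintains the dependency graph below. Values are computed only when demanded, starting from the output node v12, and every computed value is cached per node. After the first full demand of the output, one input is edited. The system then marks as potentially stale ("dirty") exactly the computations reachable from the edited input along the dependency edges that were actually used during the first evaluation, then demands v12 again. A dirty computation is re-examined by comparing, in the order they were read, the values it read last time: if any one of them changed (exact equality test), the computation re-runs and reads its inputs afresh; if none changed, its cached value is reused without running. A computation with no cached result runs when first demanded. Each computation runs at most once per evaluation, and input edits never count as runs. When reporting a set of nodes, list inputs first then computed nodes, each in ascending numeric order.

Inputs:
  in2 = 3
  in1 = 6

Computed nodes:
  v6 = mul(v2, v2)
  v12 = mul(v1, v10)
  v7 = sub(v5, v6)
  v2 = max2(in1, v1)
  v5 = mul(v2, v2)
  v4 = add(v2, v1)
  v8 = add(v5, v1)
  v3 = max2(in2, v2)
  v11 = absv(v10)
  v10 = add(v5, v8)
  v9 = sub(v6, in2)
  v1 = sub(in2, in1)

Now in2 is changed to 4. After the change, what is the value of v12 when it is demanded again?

First evaluation (everything demanded from the output):
  v1 = sub(3, 6) = -3
  v2 = max2(6, -3) = 6
  v5 = mul(6, 6) = 36
  v8 = add(36, -3) = 33
  v10 = add(36, 33) = 69
  v12 = mul(-3, 69) = -207

Propagation after the edit:
  v1: runs — in2 3->4; result -2.
  v2: runs — v1 -3->-2; result 6 (same value as before).
  v5: checked — values it read are unchanged (v2 unchanged, v2 unchanged); reused cached 36 without running.
  v8: runs — v1 -3->-2; result 34.
  v10: runs — v8 33->34; result 70.
  v12: runs — v1 -3->-2; v10 69->70; result -140.

Key observation: the cutoff stops propagation at v5 — its inputs' values are unchanged, so it reuses its cache.

New value of v12: -140.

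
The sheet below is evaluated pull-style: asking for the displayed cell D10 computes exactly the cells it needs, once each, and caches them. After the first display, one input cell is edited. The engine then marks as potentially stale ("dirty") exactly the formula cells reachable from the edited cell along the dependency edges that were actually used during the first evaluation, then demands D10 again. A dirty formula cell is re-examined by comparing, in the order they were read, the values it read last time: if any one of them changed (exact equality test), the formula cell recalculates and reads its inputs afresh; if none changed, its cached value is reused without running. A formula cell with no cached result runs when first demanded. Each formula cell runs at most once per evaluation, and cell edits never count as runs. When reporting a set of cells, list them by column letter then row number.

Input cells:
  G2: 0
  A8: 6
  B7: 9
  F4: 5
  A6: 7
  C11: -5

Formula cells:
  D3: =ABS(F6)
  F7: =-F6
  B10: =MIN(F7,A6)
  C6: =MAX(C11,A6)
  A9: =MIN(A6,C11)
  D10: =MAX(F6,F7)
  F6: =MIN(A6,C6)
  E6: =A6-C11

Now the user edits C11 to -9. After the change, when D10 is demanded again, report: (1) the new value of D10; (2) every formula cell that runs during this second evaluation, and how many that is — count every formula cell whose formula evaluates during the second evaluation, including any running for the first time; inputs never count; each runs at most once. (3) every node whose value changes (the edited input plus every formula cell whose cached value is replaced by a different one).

First demand of the output computes:
  C6 = MAX(-5, 7) = 7
  F6 = MIN(7, 7) = 7
  F7 = -(7) = -7
  D10 = MAX(7, -7) = 7

After the edit, cleaning proceeds:
  C6: a read changed (C11 -5->-9) — executes, giving 7 — identical to its old value.
  F6: dirty, but its reads are unchanged (A6 unchanged, C6 unchanged); cached 7 stands.
  F7: dirty, but its reads are unchanged (F6 unchanged); cached -7 stands.
  D10: dirty, but its reads are unchanged (F6 unchanged, F7 unchanged); cached 7 stands.

Note the absorption at C6: it re-runs yet its value is the same, leaving the output's value untouched.

Demanding D10 again yields 7.
1 formula cells run: C6.
The nodes whose values change: C11.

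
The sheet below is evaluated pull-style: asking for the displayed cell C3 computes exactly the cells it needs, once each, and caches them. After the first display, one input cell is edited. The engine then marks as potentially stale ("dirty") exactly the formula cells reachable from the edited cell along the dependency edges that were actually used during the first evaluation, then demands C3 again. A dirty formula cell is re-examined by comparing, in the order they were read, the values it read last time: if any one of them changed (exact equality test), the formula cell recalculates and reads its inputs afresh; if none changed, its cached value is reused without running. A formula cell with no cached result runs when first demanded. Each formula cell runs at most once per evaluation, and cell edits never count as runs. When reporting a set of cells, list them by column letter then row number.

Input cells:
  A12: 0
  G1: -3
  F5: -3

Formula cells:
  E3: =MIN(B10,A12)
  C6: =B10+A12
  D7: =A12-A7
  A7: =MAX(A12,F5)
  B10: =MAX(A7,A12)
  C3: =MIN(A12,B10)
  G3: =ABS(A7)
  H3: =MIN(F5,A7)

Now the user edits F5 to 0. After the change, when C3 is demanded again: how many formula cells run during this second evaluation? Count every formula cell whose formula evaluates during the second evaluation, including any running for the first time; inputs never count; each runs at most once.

First demand of the output computes:
  A7 = MAX(0, -3) = 0
  B10 = MAX(0, 0) = 0
  C3 = MIN(0, 0) = 0

After the edit, cleaning proceeds:
  A7: a read changed (F5 -3->0) — executes, giving 0 — identical to its old value.
  B10: dirty, but its reads are unchanged (A7 unchanged, A12 unchanged); cached 0 stands.
  C3: dirty, but its reads are unchanged (A12 unchanged, B10 unchanged); cached 0 stands.

Note the absorption at A7: it re-runs yet its value is the same, leaving the output's value untouched.

1 formula cells run: A7.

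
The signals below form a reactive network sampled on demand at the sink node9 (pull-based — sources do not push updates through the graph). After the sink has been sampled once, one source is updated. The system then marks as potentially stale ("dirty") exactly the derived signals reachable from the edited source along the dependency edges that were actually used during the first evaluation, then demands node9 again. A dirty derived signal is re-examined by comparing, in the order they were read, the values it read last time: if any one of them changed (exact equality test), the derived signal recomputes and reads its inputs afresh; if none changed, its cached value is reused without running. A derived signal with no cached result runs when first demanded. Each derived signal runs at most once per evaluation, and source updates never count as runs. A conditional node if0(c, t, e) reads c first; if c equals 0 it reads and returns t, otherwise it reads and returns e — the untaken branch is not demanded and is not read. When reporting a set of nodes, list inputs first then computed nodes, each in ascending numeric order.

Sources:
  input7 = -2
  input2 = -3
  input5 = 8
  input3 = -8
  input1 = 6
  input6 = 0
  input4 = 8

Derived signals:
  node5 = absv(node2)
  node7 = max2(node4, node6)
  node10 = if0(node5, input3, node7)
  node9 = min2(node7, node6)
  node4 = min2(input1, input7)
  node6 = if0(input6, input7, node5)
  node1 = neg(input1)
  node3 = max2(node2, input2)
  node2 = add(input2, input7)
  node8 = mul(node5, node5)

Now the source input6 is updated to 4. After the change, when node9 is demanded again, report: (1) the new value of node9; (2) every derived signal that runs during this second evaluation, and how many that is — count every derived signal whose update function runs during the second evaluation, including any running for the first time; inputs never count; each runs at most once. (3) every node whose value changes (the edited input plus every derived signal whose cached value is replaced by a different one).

Initial pass — values computed on the first demand:
  node4 = min2(6, -2) = -2
  node6 = if0(input6=0 -> then branch input7) = -2
  node7 = max2(-2, -2) = -2
  node9 = min2(-2, -2) = -2

Second demand — change propagation:
  node2: newly demanded (no cache) — executes and yields -5.
  node5: newly demanded (no cache) — executes and yields 5.
  node6: re-runs because input6 0->4; new result 5.
  node7: re-runs because node6 -2->5; new result 5.
  node9: re-runs because node7 -2->5; node6 -2->5; new result 5.

The important point: the flipped condition pulls in fresh nodes; node2, node5 run for the first time.

node9 now evaluates to 5.
Run set: node2, node5, node6, node7, node9 (5 run).
Changed values: input6, node6, node7, node9.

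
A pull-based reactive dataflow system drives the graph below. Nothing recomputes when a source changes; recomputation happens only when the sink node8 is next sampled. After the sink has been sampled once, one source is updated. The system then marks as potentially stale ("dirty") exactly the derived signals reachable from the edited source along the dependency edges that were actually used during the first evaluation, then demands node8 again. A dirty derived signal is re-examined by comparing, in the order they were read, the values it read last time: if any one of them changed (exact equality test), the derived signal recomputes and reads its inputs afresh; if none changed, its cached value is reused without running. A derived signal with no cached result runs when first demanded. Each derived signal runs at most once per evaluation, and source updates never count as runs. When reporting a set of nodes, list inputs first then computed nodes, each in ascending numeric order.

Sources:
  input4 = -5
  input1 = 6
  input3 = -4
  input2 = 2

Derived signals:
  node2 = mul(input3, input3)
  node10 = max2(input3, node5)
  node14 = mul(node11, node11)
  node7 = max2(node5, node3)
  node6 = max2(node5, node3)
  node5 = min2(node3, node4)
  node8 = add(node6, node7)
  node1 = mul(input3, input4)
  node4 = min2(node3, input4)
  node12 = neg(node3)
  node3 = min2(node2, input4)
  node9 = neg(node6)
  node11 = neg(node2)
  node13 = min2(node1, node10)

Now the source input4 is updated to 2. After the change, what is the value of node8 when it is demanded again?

First evaluation (everything demanded from the output):
  node2 = mul(-4, -4) = 16
  node3 = min2(16, -5) = -5
  node4 = min2(-5, -5) = -5
  node5 = min2(-5, -5) = -5
  node6 = max2(-5, -5) = -5
  node7 = max2(-5, -5) = -5
  node8 = add(-5, -5) = -10

Propagation after the edit:
  node3: runs — input4 -5->2; result 2.
  node4: runs — node3 -5->2; input4 -5->2; result 2.
  node5: runs — node3 -5->2; node4 -5->2; result 2.
  node6: runs — node5 -5->2; node3 -5->2; result 2.
  node7: runs — node5 -5->2; node3 -5->2; result 2.
  node8: runs — node6 -5->2; node7 -5->2; result 4.

New value of node8: 4.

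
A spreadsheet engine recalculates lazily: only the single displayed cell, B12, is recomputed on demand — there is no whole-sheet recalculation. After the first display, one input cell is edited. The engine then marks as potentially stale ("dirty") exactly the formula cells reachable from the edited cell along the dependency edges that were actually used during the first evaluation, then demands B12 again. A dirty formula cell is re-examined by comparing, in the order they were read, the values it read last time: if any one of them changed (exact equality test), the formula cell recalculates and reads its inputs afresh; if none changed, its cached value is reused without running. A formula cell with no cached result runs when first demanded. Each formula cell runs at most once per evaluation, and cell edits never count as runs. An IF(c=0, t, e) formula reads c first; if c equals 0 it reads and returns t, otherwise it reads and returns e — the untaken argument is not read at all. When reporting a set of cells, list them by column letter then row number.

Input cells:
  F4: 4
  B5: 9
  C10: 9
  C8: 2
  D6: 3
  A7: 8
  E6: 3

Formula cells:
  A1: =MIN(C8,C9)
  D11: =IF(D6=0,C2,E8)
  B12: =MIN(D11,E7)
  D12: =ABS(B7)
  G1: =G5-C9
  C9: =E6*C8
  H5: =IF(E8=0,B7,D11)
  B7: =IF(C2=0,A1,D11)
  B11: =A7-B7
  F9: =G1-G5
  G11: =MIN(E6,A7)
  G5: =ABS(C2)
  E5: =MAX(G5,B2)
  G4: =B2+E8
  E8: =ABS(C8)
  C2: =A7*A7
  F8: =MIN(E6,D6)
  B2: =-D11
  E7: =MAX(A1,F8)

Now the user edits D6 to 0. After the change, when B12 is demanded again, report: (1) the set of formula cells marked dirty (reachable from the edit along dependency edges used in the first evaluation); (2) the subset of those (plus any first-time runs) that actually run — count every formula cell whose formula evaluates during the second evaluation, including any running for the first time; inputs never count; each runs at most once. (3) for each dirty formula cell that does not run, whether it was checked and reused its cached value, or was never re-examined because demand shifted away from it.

Marked dirty: B12, D11, E7, F8.
Formula cells that run: B12, C2, D11, E7, F8 — 5 in total.
Every dirty formula cell ran.
Key observation: a condition flipped, so demand reaches new nodes — C2 runs for the first time.

First evaluation (everything demanded from the output):
  C9 = 3 * 2 = 6
  A1 = MIN(2, 6) = 2
  E8 = ABS(2) = 2
  D11 = IF(D6=0: D6=3 -> else branch E8) = 2
  F8 = MIN(3, 3) = 3
  E7 = MAX(2, 3) = 3
  B12 = MIN(2, 3) = 2

Propagation after the edit:
  C2: demanded for the first time — runs, produces 64.
  D11: runs — D6 3->0; result 64.
  F8: runs — D6 3->0; result 0.
  E7: runs — F8 3->0; result 2.
  B12: runs — D11 2->64; E7 3->2; result 2 (same value as before).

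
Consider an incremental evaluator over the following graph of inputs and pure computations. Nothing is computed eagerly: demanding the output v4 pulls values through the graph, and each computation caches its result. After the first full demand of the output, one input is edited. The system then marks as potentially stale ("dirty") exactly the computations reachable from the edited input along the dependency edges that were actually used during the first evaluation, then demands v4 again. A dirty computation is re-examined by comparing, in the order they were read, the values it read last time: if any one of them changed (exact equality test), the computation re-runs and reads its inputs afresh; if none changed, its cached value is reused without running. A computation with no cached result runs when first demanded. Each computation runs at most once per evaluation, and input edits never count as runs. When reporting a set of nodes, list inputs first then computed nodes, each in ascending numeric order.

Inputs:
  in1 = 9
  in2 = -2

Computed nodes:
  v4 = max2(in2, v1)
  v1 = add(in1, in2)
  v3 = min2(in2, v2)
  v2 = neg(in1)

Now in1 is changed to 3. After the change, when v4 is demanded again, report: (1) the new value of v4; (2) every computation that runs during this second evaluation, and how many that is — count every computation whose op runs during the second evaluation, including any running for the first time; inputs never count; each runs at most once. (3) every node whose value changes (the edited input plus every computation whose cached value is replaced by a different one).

v4 now evaluates to 1.
Run set: v1, v4 (2 run).
Changed values: in1, v1, v4.

Initial pass — values computed on the first demand:
  v1 = add(9, -2) = 7
  v4 = max2(-2, 7) = 7

Second demand — change propagation:
  v1: re-runs because in1 9->3; new result 1.
  v4: re-runs because v1 7->1; new result 1.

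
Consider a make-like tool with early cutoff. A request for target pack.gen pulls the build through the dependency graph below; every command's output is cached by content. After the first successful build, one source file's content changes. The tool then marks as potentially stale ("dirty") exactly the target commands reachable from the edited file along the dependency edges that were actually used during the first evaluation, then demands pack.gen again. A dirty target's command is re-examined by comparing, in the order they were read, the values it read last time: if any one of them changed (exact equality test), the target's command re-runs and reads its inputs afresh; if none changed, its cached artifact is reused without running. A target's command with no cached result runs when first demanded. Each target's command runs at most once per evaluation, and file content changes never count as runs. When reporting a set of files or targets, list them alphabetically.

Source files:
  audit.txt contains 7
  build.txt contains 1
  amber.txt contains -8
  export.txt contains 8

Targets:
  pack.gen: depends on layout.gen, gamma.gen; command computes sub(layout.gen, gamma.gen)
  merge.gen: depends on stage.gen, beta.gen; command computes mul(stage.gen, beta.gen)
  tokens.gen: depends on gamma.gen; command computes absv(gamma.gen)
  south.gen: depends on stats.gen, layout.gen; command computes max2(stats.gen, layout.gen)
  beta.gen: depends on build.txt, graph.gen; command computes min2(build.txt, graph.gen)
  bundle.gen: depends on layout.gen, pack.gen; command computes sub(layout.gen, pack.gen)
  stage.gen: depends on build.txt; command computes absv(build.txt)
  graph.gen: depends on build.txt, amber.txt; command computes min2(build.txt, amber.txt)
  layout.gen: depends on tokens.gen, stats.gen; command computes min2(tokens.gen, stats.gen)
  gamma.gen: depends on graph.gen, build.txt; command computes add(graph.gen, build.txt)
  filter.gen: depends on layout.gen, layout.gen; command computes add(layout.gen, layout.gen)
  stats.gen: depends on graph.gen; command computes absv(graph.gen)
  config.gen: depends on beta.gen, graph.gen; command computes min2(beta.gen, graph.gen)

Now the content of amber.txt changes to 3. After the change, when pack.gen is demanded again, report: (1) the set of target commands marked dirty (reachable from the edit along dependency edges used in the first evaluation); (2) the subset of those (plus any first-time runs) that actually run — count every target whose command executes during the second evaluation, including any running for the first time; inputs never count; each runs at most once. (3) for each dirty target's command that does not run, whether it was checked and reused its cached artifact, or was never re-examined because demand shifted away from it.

The edit dirties: gamma.gen, graph.gen, layout.gen, pack.gen, stats.gen, tokens.gen.
6 target commands run: gamma.gen, graph.gen, layout.gen, pack.gen, stats.gen, tokens.gen.
No dirty target's command escaped a run.

First demand of the output computes:
  graph.gen = min2(1, -8) = -8
  gamma.gen = add(-8, 1) = -7
  stats.gen = absv(-8) = 8
  tokens.gen = absv(-7) = 7
  layout.gen = min2(7, 8) = 7
  pack.gen = sub(7, -7) = 14

After the edit, cleaning proceeds:
  graph.gen: a read changed (amber.txt -8->3) — executes, giving 1.
  gamma.gen: a read changed (graph.gen -8->1) — executes, giving 2.
  stats.gen: a read changed (graph.gen -8->1) — executes, giving 1.
  tokens.gen: a read changed (gamma.gen -7->2) — executes, giving 2.
  layout.gen: a read changed (tokens.gen 7->2; stats.gen 8->1) — executes, giving 1.
  pack.gen: a read changed (layout.gen 7->1; gamma.gen -7->2) — executes, giving -1.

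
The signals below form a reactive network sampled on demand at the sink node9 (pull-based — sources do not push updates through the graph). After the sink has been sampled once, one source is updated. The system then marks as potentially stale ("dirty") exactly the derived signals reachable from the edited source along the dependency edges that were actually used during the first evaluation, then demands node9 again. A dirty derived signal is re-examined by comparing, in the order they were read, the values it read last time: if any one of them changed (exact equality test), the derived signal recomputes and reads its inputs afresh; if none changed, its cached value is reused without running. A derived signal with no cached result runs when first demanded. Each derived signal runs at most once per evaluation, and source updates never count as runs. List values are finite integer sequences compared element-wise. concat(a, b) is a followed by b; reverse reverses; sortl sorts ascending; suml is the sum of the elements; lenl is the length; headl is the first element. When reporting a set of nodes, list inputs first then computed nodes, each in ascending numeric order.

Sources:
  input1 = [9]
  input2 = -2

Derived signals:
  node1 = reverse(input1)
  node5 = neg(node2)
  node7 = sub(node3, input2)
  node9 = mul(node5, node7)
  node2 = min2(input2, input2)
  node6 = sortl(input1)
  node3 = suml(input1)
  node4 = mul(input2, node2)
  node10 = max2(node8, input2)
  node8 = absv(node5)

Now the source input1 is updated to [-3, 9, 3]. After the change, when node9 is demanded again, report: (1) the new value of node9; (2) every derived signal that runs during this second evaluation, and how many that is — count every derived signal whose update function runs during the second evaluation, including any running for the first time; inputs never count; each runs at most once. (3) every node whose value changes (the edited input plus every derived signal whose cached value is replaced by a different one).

Initial pass — values computed on the first demand:
  node2 = min2(-2, -2) = -2
  node3 = suml([9]) = 9
  node5 = neg(-2) = 2
  node7 = sub(9, -2) = 11
  node9 = mul(2, 11) = 22

Second demand — change propagation:
  node3: re-runs because input1 [9]->[-3, 9, 3]; new result 9 (unchanged).
  node7: re-examined; everything it read last time is the same (node3 unchanged, input2 unchanged) — cache 11 kept, no run.
  node9: re-examined; everything it read last time is the same (node5 unchanged, node7 unchanged) — cache 22 kept, no run.

The important point: node3 recomputes to an identical value, and the output ends up unchanged.

node9 now evaluates to 22.
Run set: node3 (1 run).
Changed values: input1.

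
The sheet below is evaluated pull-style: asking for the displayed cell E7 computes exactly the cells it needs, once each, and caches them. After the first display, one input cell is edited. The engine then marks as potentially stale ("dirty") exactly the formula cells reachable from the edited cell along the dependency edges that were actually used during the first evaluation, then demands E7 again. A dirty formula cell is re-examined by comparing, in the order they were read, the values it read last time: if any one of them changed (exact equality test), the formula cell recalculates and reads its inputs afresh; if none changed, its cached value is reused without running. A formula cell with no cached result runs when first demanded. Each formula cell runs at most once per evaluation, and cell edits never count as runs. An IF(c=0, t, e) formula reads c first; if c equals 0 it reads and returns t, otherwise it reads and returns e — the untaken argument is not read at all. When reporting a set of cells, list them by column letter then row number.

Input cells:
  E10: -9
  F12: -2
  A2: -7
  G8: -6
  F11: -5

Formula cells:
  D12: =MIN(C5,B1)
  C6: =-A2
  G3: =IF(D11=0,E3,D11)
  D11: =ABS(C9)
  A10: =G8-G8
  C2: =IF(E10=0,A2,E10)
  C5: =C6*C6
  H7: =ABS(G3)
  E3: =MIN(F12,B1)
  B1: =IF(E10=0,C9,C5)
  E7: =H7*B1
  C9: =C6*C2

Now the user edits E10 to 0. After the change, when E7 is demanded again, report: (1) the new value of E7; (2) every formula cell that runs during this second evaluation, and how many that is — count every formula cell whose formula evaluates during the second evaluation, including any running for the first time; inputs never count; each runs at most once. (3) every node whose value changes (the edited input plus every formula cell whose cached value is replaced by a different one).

Demanding E7 again yields -2401.
7 formula cells run: B1, C2, C9, D11, E7, G3, H7.
The nodes whose values change: B1, C2, C9, D11, E7, E10, G3, H7.

First demand of the output computes:
  C2 = IF(E10=0: E10=-9 -> else branch E10) = -9
  C6 = -(-7) = 7
  C5 = 7 * 7 = 49
  C9 = 7 * -9 = -63
  B1 = IF(E10=0: E10=-9 -> else branch C5) = 49
  D11 = ABS(-63) = 63
  G3 = IF(D11=0: D11=63 -> else branch D11) = 63
  H7 = ABS(63) = 63
  E7 = 63 * 49 = 3087

After the edit, cleaning proceeds:
  C2: a read changed (E10 -9->0; E10 -9->0) — executes, giving -7.
  C9: a read changed (C2 -9->-7) — executes, giving -49.
  B1: a read changed (E10 -9->0) — executes, giving -49.
  D11: a read changed (C9 -63->-49) — executes, giving 49.
  G3: a read changed (D11 63->49; D11 63->49) — executes, giving 49.
  H7: a read changed (G3 63->49) — executes, giving 49.
  E7: a read changed (H7 63->49; B1 49->-49) — executes, giving -2401.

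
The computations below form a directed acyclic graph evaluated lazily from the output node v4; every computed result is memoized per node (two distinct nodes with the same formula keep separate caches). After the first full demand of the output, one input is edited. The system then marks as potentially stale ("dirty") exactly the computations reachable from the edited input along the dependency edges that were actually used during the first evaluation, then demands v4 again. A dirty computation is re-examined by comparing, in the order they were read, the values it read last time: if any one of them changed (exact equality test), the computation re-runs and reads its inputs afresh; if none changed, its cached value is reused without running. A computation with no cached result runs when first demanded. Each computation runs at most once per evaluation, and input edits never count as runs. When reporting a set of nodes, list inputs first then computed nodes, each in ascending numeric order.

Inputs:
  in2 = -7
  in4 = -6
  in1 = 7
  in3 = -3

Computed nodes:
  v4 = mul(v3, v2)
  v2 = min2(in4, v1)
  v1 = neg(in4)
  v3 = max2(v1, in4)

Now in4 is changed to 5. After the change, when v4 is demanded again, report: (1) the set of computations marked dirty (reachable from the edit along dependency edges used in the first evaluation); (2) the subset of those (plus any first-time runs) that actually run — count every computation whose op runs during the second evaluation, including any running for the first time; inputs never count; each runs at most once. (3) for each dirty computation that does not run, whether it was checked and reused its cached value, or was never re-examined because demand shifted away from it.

The edit dirties: v1, v2, v3, v4.
4 computations run: v1, v2, v3, v4.
No dirty computation escaped a run.

First demand of the output computes:
  v1 = neg(-6) = 6
  v2 = min2(-6, 6) = -6
  v3 = max2(6, -6) = 6
  v4 = mul(6, -6) = -36

After the edit, cleaning proceeds:
  v1: a read changed (in4 -6->5) — executes, giving -5.
  v2: a read changed (in4 -6->5; v1 6->-5) — executes, giving -5.
  v3: a read changed (v1 6->-5; in4 -6->5) — executes, giving 5.
  v4: a read changed (v3 6->5; v2 -6->-5) — executes, giving -25.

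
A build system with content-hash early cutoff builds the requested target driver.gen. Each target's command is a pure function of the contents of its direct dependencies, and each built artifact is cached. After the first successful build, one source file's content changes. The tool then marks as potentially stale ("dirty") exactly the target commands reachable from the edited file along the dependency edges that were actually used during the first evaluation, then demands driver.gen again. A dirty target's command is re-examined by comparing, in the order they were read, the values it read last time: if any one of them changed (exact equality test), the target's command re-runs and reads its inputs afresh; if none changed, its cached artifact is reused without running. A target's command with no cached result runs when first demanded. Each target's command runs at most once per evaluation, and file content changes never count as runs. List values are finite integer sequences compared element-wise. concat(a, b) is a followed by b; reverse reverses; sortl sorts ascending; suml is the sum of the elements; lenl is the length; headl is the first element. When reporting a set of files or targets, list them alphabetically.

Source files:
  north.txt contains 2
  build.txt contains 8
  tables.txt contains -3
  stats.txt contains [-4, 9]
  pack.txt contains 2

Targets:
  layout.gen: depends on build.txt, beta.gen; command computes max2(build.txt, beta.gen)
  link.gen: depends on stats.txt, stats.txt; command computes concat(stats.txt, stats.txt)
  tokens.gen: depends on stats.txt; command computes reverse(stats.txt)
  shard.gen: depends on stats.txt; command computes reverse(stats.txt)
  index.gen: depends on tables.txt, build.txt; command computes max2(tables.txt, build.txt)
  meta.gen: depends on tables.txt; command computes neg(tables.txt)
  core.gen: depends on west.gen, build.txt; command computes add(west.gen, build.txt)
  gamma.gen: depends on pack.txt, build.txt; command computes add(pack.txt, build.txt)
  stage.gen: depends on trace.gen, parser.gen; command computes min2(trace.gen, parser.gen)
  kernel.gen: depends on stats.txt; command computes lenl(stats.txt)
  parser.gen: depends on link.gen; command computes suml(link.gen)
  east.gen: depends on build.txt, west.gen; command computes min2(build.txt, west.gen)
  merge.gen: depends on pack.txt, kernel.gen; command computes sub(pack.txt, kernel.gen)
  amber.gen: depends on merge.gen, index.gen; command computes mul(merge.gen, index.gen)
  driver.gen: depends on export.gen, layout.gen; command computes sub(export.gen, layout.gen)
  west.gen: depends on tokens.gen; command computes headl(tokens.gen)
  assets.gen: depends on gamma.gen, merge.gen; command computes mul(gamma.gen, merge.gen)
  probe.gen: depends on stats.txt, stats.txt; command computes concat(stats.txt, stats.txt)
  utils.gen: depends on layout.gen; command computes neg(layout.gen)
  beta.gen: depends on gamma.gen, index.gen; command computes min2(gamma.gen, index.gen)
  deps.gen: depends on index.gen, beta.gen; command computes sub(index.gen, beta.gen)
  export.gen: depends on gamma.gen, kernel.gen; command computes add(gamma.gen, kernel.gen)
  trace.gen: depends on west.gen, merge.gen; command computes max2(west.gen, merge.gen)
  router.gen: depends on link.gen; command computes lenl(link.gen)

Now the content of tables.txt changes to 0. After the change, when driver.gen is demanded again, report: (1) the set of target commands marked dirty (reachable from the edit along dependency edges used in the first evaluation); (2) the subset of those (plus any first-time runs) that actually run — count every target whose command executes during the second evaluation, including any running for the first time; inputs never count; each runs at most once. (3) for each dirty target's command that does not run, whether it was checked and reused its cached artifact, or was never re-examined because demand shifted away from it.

First evaluation (everything demanded from the output):
  gamma.gen = add(2, 8) = 10
  index.gen = max2(-3, 8) = 8
  beta.gen = min2(10, 8) = 8
  kernel.gen = lenl([-4, 9]) = 2
  export.gen = add(10, 2) = 12
  layout.gen = max2(8, 8) = 8
  driver.gen = sub(12, 8) = 4

Propagation after the edit:
  index.gen: runs — tables.txt -3->0; result 8 (same value as before).
  beta.gen: checked — values it read are unchanged (gamma.gen unchanged, index.gen unchanged); reused cached 8 without running.
  layout.gen: checked — values it read are unchanged (build.txt unchanged, beta.gen unchanged); reused cached 8 without running.
  driver.gen: checked — values it read are unchanged (export.gen unchanged, layout.gen unchanged); reused cached 4 without running.

Key observation: the change is absorbed at index.gen — it re-runs but produces the same value, and the output's value is unchanged.

Marked dirty: beta.gen, driver.gen, index.gen, layout.gen.
Target commands that run: index.gen — 1 in total.
Checked but reused from cache: beta.gen, driver.gen, layout.gen.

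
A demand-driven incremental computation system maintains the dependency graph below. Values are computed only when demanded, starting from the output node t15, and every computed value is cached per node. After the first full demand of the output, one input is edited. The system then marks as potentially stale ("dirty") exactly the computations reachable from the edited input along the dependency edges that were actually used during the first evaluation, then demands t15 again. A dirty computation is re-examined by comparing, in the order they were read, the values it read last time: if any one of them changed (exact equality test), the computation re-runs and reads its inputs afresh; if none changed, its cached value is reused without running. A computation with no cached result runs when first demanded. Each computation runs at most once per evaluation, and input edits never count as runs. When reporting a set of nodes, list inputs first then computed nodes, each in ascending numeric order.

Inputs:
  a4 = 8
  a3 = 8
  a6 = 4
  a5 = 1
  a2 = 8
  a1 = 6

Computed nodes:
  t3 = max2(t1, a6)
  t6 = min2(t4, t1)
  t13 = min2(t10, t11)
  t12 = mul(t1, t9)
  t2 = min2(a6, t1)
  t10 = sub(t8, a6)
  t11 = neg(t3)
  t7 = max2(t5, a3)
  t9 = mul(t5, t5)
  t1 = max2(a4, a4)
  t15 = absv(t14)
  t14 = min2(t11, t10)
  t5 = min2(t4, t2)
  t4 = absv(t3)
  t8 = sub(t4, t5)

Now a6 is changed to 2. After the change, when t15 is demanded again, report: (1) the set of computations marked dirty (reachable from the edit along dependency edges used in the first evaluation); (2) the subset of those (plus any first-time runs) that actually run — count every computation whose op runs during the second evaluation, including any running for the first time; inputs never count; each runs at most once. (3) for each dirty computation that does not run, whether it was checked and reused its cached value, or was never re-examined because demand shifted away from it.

Marked dirty: t2, t3, t4, t5, t8, t10, t11, t14, t15.
Computations that run: t2, t3, t5, t8, t10, t14 — 6 in total.
Checked but reused from cache: t4, t11, t15.
Key observation: the cutoff stops propagation at t4 — its inputs' values are unchanged, so it reuses its cache.

First evaluation (everything demanded from the output):
  t1 = max2(8, 8) = 8
  t2 = min2(4, 8) = 4
  t3 = max2(8, 4) = 8
  t4 = absv(8) = 8
  t5 = min2(8, 4) = 4
  t8 = sub(8, 4) = 4
  t10 = sub(4, 4) = 0
  t11 = neg(8) = -8
  t14 = min2(-8, 0) = -8
  t15 = absv(-8) = 8

Propagation after the edit:
  t2: runs — a6 4->2; result 2.
  t3: runs — a6 4->2; result 8 (same value as before).
  t4: checked — values it read are unchanged (t3 unchanged); reused cached 8 without running.
  t5: runs — t2 4->2; result 2.
  t8: runs — t5 4->2; result 6.
  t10: runs — t8 4->6; a6 4->2; result 4.
  t11: checked — values it read are unchanged (t3 unchanged); reused cached -8 without running.
  t14: runs — t10 0->4; result -8 (same value as before).
  t15: checked — values it read are unchanged (t14 unchanged); reused cached 8 without running.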